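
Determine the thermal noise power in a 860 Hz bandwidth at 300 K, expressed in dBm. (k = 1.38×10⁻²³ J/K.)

−144.5 dBm

P_n = kTB = 1.38×10⁻²³ × 300 × 8.60×10² = 3.56×10⁻¹⁸ W
In dBm: 10 log₁₀(3.56×10⁻¹⁸ / 10⁻³) = −144.5 dBm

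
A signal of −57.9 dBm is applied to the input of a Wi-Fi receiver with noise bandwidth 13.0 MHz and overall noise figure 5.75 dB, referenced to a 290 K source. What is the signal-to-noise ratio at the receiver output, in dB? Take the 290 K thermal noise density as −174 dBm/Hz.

Noise floor: N = −174 + 10 log₁₀(B) + NF
10 log₁₀(1.30×10⁷) = 71.14 dB
N = −174 + 71.14 + 5.75 = −97.11 dBm
SNR = P_sig − N = −57.9 − (−97.11) = 39.21 dB → 39.2 dB

39.2 dB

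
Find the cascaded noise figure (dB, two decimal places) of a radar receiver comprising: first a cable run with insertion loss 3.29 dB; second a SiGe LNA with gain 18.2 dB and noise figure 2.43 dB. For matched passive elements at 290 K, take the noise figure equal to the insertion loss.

5.72 dB

Convert to linear (a loss of L dB is a gain of −L dB): F_i = 10^(NF_i/10), G_i = 10^(G_i,dB/10)
  Stage 1: F_1 = 10^(3.29/10) = 2.133, G_1 = 10^(−3.29/10) = 0.4688
  Stage 2: F_2 = 10^(2.43/10) = 1.750, G_2 = 10^(18.2/10) = 66.07
Friis cascade:
  F = 2.133 + (1.750 − 1)/0.4688 = 3.733
NF = 10 log₁₀(3.733) = 5.72 dB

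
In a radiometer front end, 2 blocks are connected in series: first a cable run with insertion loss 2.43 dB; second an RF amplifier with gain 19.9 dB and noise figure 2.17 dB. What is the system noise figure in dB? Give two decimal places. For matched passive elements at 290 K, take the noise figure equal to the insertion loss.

4.60 dB

Convert to linear (a loss of L dB is a gain of −L dB): F_i = 10^(NF_i/10), G_i = 10^(G_i,dB/10)
  Stage 1: F_1 = 10^(2.43/10) = 1.750, G_1 = 10^(−2.43/10) = 0.5715
  Stage 2: F_2 = 10^(2.17/10) = 1.648, G_2 = 10^(19.9/10) = 97.72
Friis cascade:
  F = 1.750 + (1.648 − 1)/0.5715 = 2.884
NF = 10 log₁₀(2.884) = 4.60 dB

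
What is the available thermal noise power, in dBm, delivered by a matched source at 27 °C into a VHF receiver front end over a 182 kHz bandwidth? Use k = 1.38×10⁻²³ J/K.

T = 27 °C + 273.15 = 300.15 K
P_n = kTB = 1.38×10⁻²³ × 300.15 × 1.82×10⁵ = 7.54×10⁻¹⁶ W
In dBm: 10 log₁₀(7.54×10⁻¹⁶ / 10⁻³) = −121.2 dBm

−121.2 dBm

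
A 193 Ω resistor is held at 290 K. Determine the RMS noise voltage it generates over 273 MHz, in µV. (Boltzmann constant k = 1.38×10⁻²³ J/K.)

29.0 µV

V_n = √(4kTRB)
4kTRB = 4 × 1.38×10⁻²³ × 290 × 1.93×10² × 2.73×10⁸ = 8.43×10⁻¹⁰ V²
V_n = √(8.43×10⁻¹⁰) = 2.90×10⁻⁵ V = 29.0 µV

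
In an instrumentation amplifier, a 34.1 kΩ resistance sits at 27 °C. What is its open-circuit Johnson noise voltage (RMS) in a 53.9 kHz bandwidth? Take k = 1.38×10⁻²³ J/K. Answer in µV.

T = 27 °C + 273.15 = 300.15 K
V_n = √(4kTRB)
4kTRB = 4 × 1.38×10⁻²³ × 300.15 × 3.41×10⁴ × 5.39×10⁴ = 3.05×10⁻¹¹ V²
V_n = √(3.05×10⁻¹¹) = 5.52×10⁻⁶ V = 5.52 µV

5.52 µV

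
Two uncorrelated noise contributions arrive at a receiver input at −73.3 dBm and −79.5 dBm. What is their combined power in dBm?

−72.4 dBm

Convert to linear, add, convert back:
P₁ = 4.68×10⁻¹¹ W, P₂ = 1.12×10⁻¹¹ W
P_tot = 5.80×10⁻¹¹ W → 10 log₁₀(P_tot / 10⁻³) = −72.4 dBm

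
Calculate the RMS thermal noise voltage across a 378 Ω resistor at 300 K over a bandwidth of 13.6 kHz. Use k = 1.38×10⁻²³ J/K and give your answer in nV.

V_n = √(4kTRB)
4kTRB = 4 × 1.38×10⁻²³ × 300 × 3.78×10² × 1.36×10⁴ = 8.51×10⁻¹⁴ V²
V_n = √(8.51×10⁻¹⁴) = 2.92×10⁻⁷ V = 292 nV

292 nV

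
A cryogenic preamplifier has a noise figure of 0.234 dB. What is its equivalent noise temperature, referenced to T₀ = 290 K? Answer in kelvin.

F = 10^(0.234/10) = 1.05536
T_e = (F − 1)·T₀ = (1.05536 − 1) × 290 = 16.1 K

16.1 K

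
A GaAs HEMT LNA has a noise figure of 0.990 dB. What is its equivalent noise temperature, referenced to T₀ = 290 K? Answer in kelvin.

F = 10^(0.990/10) = 1.25603
T_e = (F − 1)·T₀ = (1.25603 − 1) × 290 = 74.2 K

74.2 K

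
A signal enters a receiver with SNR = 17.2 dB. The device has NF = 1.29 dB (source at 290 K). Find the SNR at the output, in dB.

By definition F = SNR_in/SNR_out, so in dB: SNR_out = SNR_in − NF
SNR_out = 17.2 − 1.29 = 15.91 dB

15.91 dB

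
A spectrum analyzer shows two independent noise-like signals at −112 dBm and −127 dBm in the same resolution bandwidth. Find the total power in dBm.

−111.9 dBm

Convert to linear, add, convert back:
P₁ = 6.31×10⁻¹⁵ W, P₂ = 2.00×10⁻¹⁶ W
P_tot = 6.51×10⁻¹⁵ W → 10 log₁₀(P_tot / 10⁻³) = −111.9 dBm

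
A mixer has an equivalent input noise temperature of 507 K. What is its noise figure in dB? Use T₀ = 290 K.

4.39 dB

F = 1 + T_e/T₀ = 1 + 507/290 = 2.74828
NF = 10 log₁₀(2.74828) = 4.39 dB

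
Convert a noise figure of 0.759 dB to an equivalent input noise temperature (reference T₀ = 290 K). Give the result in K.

55.4 K

F = 10^(0.759/10) = 1.19097
T_e = (F − 1)·T₀ = (1.19097 − 1) × 290 = 55.4 K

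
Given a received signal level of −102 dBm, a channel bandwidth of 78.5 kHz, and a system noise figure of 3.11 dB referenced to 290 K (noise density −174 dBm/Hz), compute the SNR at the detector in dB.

19.9 dB

Noise floor: N = −174 + 10 log₁₀(B) + NF
10 log₁₀(7.85×10⁴) = 48.95 dB
N = −174 + 48.95 + 3.11 = −121.94 dBm
SNR = P_sig − N = −102 − (−121.94) = 19.94 dB → 19.9 dB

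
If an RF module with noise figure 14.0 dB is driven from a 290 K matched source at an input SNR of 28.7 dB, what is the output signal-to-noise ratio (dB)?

14.7 dB

By definition F = SNR_in/SNR_out, so in dB: SNR_out = SNR_in − NF
SNR_out = 28.7 − 14.0 = 14.7 dB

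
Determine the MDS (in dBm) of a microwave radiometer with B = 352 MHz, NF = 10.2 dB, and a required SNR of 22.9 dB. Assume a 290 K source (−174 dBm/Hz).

−55.4 dBm

Sensitivity = −174 + 10 log₁₀(B) + NF + SNR_min
= −174 + 85.47 + 10.2 + 22.9
= −55.43 dBm → −55.4 dBm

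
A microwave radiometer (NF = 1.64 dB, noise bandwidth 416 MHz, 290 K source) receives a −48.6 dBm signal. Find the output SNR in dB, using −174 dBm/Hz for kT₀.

37.6 dB

Noise floor: N = −174 + 10 log₁₀(B) + NF
10 log₁₀(4.16×10⁸) = 86.19 dB
N = −174 + 86.19 + 1.64 = −86.17 dBm
SNR = P_sig − N = −48.6 − (−86.17) = 37.57 dB → 37.6 dB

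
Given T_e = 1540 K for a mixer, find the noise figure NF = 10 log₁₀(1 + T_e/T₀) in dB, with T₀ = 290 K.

8.00 dB

F = 1 + T_e/T₀ = 1 + 1540/290 = 6.31034
NF = 10 log₁₀(6.31034) = 8.00 dB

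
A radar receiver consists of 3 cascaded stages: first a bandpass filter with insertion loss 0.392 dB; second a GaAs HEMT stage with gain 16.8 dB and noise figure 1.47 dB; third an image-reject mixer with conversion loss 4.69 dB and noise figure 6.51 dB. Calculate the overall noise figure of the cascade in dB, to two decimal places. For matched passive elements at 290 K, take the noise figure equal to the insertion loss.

2.08 dB

Convert to linear (a loss of L dB is a gain of −L dB): F_i = 10^(NF_i/10), G_i = 10^(G_i,dB/10)
  Stage 1: F_1 = 10^(0.392/10) = 1.094, G_1 = 10^(−0.392/10) = 0.9137
  Stage 2: F_2 = 10^(1.47/10) = 1.403, G_2 = 10^(16.8/10) = 47.86
  Stage 3: F_3 = 10^(6.51/10) = 4.477, G_3 = 10^(−4.69/10) = 0.3396
Friis cascade:
  F = 1.094 + (1.403 − 1)/0.9137 + (4.477 − 1)/43.73 = 1.615
NF = 10 log₁₀(1.615) = 2.08 dB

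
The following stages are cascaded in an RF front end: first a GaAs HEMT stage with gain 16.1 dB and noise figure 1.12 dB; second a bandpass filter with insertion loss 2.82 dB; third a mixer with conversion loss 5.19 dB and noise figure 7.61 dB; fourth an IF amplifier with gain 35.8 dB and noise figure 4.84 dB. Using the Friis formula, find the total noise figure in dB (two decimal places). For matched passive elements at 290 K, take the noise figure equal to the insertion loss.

Convert to linear (a loss of L dB is a gain of −L dB): F_i = 10^(NF_i/10), G_i = 10^(G_i,dB/10)
  Stage 1: F_1 = 10^(1.12/10) = 1.294, G_1 = 10^(16.1/10) = 40.74
  Stage 2: F_2 = 10^(2.82/10) = 1.914, G_2 = 10^(−2.82/10) = 0.5224
  Stage 3: F_3 = 10^(7.61/10) = 5.768, G_3 = 10^(−5.19/10) = 0.3027
  Stage 4: F_4 = 10^(4.84/10) = 3.048, G_4 = 10^(35.8/10) = 3802
Friis cascade:
  F = 1.294 + (1.914 − 1)/40.74 + (5.768 − 1)/21.28 + (3.048 − 1)/6.442 = 1.859
NF = 10 log₁₀(1.859) = 2.69 dB

2.69 dB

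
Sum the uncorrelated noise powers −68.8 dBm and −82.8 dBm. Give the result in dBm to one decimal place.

−68.6 dBm

Convert to linear, add, convert back:
P₁ = 1.32×10⁻¹⁰ W, P₂ = 5.25×10⁻¹² W
P_tot = 1.37×10⁻¹⁰ W → 10 log₁₀(P_tot / 10⁻³) = −68.6 dBm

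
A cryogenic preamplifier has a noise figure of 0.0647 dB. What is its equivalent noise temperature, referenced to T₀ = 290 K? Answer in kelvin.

4.35 K

F = 10^(0.0647/10) = 1.01501
T_e = (F − 1)·T₀ = (1.01501 − 1) × 290 = 4.35 K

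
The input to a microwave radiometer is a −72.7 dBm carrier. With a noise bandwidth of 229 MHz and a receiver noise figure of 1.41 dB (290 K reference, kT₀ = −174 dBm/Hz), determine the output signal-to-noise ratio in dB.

16.3 dB

Noise floor: N = −174 + 10 log₁₀(B) + NF
10 log₁₀(2.29×10⁸) = 83.6 dB
N = −174 + 83.6 + 1.41 = −88.99 dBm
SNR = P_sig − N = −72.7 − (−88.99) = 16.29 dB → 16.3 dB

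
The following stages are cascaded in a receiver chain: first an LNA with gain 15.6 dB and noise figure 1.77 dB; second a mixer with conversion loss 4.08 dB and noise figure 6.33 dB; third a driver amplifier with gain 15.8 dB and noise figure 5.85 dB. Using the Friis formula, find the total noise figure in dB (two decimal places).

2.54 dB

Convert to linear (a loss of L dB is a gain of −L dB): F_i = 10^(NF_i/10), G_i = 10^(G_i,dB/10)
  Stage 1: F_1 = 10^(1.77/10) = 1.503, G_1 = 10^(15.6/10) = 36.31
  Stage 2: F_2 = 10^(6.33/10) = 4.295, G_2 = 10^(−4.08/10) = 0.3908
  Stage 3: F_3 = 10^(5.85/10) = 3.846, G_3 = 10^(15.8/10) = 38.02
Friis cascade:
  F = 1.503 + (4.295 − 1)/36.31 + (3.846 − 1)/14.19 = 1.794
NF = 10 log₁₀(1.794) = 2.54 dB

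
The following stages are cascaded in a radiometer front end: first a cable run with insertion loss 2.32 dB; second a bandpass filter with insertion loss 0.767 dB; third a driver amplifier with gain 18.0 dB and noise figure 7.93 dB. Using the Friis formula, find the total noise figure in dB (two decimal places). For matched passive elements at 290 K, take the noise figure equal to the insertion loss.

Convert to linear (a loss of L dB is a gain of −L dB): F_i = 10^(NF_i/10), G_i = 10^(G_i,dB/10)
  Stage 1: F_1 = 10^(2.32/10) = 1.706, G_1 = 10^(−2.32/10) = 0.5861
  Stage 2: F_2 = 10^(0.767/10) = 1.193, G_2 = 10^(−0.767/10) = 0.8381
  Stage 3: F_3 = 10^(7.93/10) = 6.209, G_3 = 10^(18.0/10) = 63.10
Friis cascade:
  F = 1.706 + (1.193 − 1)/0.5861 + (6.209 − 1)/0.4912 = 12.64
NF = 10 log₁₀(12.64) = 11.02 dB

11.02 dB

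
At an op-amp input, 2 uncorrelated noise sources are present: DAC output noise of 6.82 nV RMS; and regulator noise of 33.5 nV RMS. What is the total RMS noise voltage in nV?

34.2 nV

Uncorrelated sources add in power (mean-square): V_tot = √(ΣV_i²)
V_tot = √[(6.82×10⁻⁹)² + (3.35×10⁻⁸)²] = 3.42×10⁻⁸ V = 34.2 nV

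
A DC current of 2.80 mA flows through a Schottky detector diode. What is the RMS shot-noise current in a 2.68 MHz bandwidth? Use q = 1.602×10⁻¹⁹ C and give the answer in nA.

I_n = √(2qI·B)
2qI·B = 2 × 1.602×10⁻¹⁹ × 2.80×10⁻³ × 2.68×10⁶ = 2.40×10⁻¹⁵ A²
I_n = √(2.40×10⁻¹⁵) = 4.90×10⁻⁸ A = 49.0 nA

49.0 nA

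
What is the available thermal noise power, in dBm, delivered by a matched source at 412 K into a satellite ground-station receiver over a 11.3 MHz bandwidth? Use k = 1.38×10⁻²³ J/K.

−101.9 dBm

P_n = kTB = 1.38×10⁻²³ × 412 × 1.13×10⁷ = 6.42×10⁻¹⁴ W
In dBm: 10 log₁₀(6.42×10⁻¹⁴ / 10⁻³) = −101.9 dBm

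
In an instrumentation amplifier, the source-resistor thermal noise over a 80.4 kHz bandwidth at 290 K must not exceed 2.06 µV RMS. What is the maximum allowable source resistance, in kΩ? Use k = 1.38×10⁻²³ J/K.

Johnson–Nyquist: V_n = √(4kTRB) ⇒ R = V_n² / (4kTB)
4kTB = 4 × 1.38×10⁻²³ × 290 × 8.04×10⁴ = 1.29×10⁻¹⁵
R = (2.06×10⁻⁶)² / 1.29×10⁻¹⁵ = 3.30×10³ Ω = 3.30 kΩ

3.30 kΩ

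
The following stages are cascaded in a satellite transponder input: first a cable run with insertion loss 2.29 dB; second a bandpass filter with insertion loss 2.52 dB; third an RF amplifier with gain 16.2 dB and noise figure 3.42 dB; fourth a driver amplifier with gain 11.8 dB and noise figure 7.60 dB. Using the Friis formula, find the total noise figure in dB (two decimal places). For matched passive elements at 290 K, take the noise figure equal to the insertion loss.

Convert to linear (a loss of L dB is a gain of −L dB): F_i = 10^(NF_i/10), G_i = 10^(G_i,dB/10)
  Stage 1: F_1 = 10^(2.29/10) = 1.694, G_1 = 10^(−2.29/10) = 0.5902
  Stage 2: F_2 = 10^(2.52/10) = 1.786, G_2 = 10^(−2.52/10) = 0.5598
  Stage 3: F_3 = 10^(3.42/10) = 2.198, G_3 = 10^(16.2/10) = 41.69
  Stage 4: F_4 = 10^(7.60/10) = 5.754, G_4 = 10^(11.8/10) = 15.14
Friis cascade:
  F = 1.694 + (1.786 − 1)/0.5902 + (2.198 − 1)/0.3304 + (5.754 − 1)/13.77 = 6.998
NF = 10 log₁₀(6.998) = 8.45 dB

8.45 dB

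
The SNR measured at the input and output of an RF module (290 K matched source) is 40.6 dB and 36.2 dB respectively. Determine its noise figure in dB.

4.4 dB

NF (dB) = SNR_in(dB) − SNR_out(dB) when the source is at T₀
NF = 40.6 − 36.2 = 4.4 dB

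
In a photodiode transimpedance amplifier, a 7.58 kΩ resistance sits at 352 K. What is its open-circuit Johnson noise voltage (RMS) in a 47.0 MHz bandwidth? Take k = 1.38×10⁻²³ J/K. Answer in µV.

V_n = √(4kTRB)
4kTRB = 4 × 1.38×10⁻²³ × 352 × 7.58×10³ × 4.70×10⁷ = 6.92×10⁻⁹ V²
V_n = √(6.92×10⁻⁹) = 8.32×10⁻⁵ V = 83.2 µV

83.2 µV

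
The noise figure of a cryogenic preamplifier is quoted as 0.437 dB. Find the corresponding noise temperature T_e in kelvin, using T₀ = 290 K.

30.7 K

F = 10^(0.437/10) = 1.10586
T_e = (F − 1)·T₀ = (1.10586 − 1) × 290 = 30.7 K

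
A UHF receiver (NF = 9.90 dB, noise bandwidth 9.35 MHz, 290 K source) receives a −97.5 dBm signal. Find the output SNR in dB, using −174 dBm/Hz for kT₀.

Noise floor: N = −174 + 10 log₁₀(B) + NF
10 log₁₀(9.35×10⁶) = 69.71 dB
N = −174 + 69.71 + 9.90 = −94.39 dBm
SNR = P_sig − N = −97.5 − (−94.39) = −3.11 dB → −3.1 dB

−3.1 dB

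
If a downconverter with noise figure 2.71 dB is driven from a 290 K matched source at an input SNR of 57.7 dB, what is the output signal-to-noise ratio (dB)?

54.99 dB

By definition F = SNR_in/SNR_out, so in dB: SNR_out = SNR_in − NF
SNR_out = 57.7 − 2.71 = 54.99 dB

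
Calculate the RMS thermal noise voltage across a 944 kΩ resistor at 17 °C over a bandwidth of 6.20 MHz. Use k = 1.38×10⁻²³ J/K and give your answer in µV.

306 µV

T = 17 °C + 273.15 = 290.15 K
V_n = √(4kTRB)
4kTRB = 4 × 1.38×10⁻²³ × 290.15 × 9.44×10⁵ × 6.20×10⁶ = 9.37×10⁻⁸ V²
V_n = √(9.37×10⁻⁸) = 3.06×10⁻⁴ V = 306 µV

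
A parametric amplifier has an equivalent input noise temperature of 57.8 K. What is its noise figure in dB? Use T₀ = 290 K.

F = 1 + T_e/T₀ = 1 + 57.8/290 = 1.19931
NF = 10 log₁₀(1.19931) = 0.789 dB

0.789 dB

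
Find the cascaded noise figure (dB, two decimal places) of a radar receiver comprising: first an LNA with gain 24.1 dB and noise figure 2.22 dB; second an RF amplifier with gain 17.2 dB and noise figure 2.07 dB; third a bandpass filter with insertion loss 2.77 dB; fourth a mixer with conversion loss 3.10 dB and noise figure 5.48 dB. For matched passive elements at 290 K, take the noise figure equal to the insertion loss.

Convert to linear (a loss of L dB is a gain of −L dB): F_i = 10^(NF_i/10), G_i = 10^(G_i,dB/10)
  Stage 1: F_1 = 10^(2.22/10) = 1.667, G_1 = 10^(24.1/10) = 257.0
  Stage 2: F_2 = 10^(2.07/10) = 1.611, G_2 = 10^(17.2/10) = 52.48
  Stage 3: F_3 = 10^(2.77/10) = 1.892, G_3 = 10^(−2.77/10) = 0.5284
  Stage 4: F_4 = 10^(5.48/10) = 3.532, G_4 = 10^(−3.10/10) = 0.4898
Friis cascade:
  F = 1.667 + (1.611 − 1)/257.0 + (1.892 − 1)/1.349×10⁴ + (3.532 − 1)/7129 = 1.670
NF = 10 log₁₀(1.670) = 2.23 dB

2.23 dB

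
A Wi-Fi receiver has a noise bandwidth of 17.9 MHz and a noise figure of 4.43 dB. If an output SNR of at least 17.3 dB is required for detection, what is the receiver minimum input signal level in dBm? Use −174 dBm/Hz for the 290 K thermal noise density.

−79.7 dBm

Sensitivity = −174 + 10 log₁₀(B) + NF + SNR_min
= −174 + 72.53 + 4.43 + 17.3
= −79.74 dBm → −79.7 dBm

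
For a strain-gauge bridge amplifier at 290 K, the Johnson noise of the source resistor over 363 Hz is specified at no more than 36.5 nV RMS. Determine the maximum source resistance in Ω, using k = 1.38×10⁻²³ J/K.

Johnson–Nyquist: V_n = √(4kTRB) ⇒ R = V_n² / (4kTB)
4kTB = 4 × 1.38×10⁻²³ × 290 × 3.63×10² = 5.81×10⁻¹⁸
R = (3.65×10⁻⁸)² / 5.81×10⁻¹⁸ = 2.29×10² Ω = 229 Ω

229 Ω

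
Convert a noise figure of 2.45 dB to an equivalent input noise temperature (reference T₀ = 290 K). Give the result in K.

F = 10^(2.45/10) = 1.75792
T_e = (F − 1)·T₀ = (1.75792 − 1) × 290 = 220 K

220 K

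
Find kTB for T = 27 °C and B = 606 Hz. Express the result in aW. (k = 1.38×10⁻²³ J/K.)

T = 27 °C + 273.15 = 300.15 K
P_n = kTB = 1.38×10⁻²³ × 300.15 × 6.06×10² = 2.51×10⁻¹⁸ W = 2.51 aW

2.51 aW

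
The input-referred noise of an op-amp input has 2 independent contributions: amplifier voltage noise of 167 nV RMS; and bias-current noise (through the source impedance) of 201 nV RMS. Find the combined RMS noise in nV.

Uncorrelated sources add in power (mean-square): V_tot = √(ΣV_i²)
V_tot = √[(1.67×10⁻⁷)² + (2.01×10⁻⁷)²] = 2.61×10⁻⁷ V = 261 nV

261 nV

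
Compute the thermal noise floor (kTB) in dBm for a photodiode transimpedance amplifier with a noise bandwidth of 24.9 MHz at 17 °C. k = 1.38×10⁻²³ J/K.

T = 17 °C + 273.15 = 290.15 K
P_n = kTB = 1.38×10⁻²³ × 290.15 × 2.49×10⁷ = 9.97×10⁻¹⁴ W
In dBm: 10 log₁₀(9.97×10⁻¹⁴ / 10⁻³) = −100.0 dBm

−100.0 dBm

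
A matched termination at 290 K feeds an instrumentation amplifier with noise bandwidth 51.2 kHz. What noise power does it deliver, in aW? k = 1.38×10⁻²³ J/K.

P_n = kTB = 1.38×10⁻²³ × 290 × 5.12×10⁴ = 2.05×10⁻¹⁶ W = 205 aW

205 aW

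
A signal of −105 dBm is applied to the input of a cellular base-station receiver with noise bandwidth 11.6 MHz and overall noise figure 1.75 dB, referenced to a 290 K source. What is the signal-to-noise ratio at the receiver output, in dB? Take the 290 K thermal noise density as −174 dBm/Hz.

Noise floor: N = −174 + 10 log₁₀(B) + NF
10 log₁₀(1.16×10⁷) = 70.64 dB
N = −174 + 70.64 + 1.75 = −101.61 dBm
SNR = P_sig − N = −105 − (−101.61) = −3.39 dB → −3.4 dB

−3.4 dB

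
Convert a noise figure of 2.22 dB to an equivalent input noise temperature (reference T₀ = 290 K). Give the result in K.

194 K

F = 10^(2.22/10) = 1.66725
T_e = (F − 1)·T₀ = (1.66725 − 1) × 290 = 194 K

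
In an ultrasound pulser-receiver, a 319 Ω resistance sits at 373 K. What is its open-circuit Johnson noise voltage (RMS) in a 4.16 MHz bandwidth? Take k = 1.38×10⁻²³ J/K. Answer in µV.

V_n = √(4kTRB)
4kTRB = 4 × 1.38×10⁻²³ × 373 × 3.19×10² × 4.16×10⁶ = 2.73×10⁻¹¹ V²
V_n = √(2.73×10⁻¹¹) = 5.23×10⁻⁶ V = 5.23 µV

5.23 µV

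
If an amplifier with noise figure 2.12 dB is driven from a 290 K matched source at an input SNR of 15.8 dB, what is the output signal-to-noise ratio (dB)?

By definition F = SNR_in/SNR_out, so in dB: SNR_out = SNR_in − NF
SNR_out = 15.8 − 2.12 = 13.68 dB

13.68 dB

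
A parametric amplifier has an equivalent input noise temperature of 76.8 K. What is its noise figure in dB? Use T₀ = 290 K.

1.02 dB

F = 1 + T_e/T₀ = 1 + 76.8/290 = 1.26483
NF = 10 log₁₀(1.26483) = 1.02 dB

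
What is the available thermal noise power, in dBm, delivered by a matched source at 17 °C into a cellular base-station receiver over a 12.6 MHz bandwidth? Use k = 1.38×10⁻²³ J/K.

T = 17 °C + 273.15 = 290.15 K
P_n = kTB = 1.38×10⁻²³ × 290.15 × 1.26×10⁷ = 5.05×10⁻¹⁴ W
In dBm: 10 log₁₀(5.05×10⁻¹⁴ / 10⁻³) = −103.0 dBm

−103.0 dBm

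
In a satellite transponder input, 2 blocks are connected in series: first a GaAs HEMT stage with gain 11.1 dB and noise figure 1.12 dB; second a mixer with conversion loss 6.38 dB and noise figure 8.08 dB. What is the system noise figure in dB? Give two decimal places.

Convert to linear (a loss of L dB is a gain of −L dB): F_i = 10^(NF_i/10), G_i = 10^(G_i,dB/10)
  Stage 1: F_1 = 10^(1.12/10) = 1.294, G_1 = 10^(11.1/10) = 12.88
  Stage 2: F_2 = 10^(8.08/10) = 6.427, G_2 = 10^(−6.38/10) = 0.2301
Friis cascade:
  F = 1.294 + (6.427 − 1)/12.88 = 1.715
NF = 10 log₁₀(1.715) = 2.34 dB

2.34 dB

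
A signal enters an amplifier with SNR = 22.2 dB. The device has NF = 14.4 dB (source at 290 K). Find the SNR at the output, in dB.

7.8 dB

By definition F = SNR_in/SNR_out, so in dB: SNR_out = SNR_in − NF
SNR_out = 22.2 − 14.4 = 7.8 dB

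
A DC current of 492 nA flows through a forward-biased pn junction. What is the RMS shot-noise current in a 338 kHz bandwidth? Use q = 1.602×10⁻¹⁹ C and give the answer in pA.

I_n = √(2qI·B)
2qI·B = 2 × 1.602×10⁻¹⁹ × 4.92×10⁻⁷ × 3.38×10⁵ = 5.33×10⁻²⁰ A²
I_n = √(5.33×10⁻²⁰) = 2.31×10⁻¹⁰ A = 231 pA

231 pA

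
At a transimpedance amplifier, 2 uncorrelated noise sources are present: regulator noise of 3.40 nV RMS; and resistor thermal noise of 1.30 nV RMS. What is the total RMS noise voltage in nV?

3.64 nV

Uncorrelated sources add in power (mean-square): V_tot = √(ΣV_i²)
V_tot = √[(3.40×10⁻⁹)² + (1.30×10⁻⁹)²] = 3.64×10⁻⁹ V = 3.64 nV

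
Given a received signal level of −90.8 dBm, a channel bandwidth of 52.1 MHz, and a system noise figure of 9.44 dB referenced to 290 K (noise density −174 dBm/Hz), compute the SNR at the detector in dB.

Noise floor: N = −174 + 10 log₁₀(B) + NF
10 log₁₀(5.21×10⁷) = 77.17 dB
N = −174 + 77.17 + 9.44 = −87.39 dBm
SNR = P_sig − N = −90.8 − (−87.39) = −3.41 dB → −3.4 dB

−3.4 dB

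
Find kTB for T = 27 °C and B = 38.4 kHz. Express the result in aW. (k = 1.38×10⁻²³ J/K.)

159 aW

T = 27 °C + 273.15 = 300.15 K
P_n = kTB = 1.38×10⁻²³ × 300.15 × 3.84×10⁴ = 1.59×10⁻¹⁶ W = 159 aW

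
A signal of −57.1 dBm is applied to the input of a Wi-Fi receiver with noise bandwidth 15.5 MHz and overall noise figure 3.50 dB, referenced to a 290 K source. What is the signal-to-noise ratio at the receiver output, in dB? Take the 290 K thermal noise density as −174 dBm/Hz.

41.5 dB

Noise floor: N = −174 + 10 log₁₀(B) + NF
10 log₁₀(1.55×10⁷) = 71.9 dB
N = −174 + 71.9 + 3.50 = −98.60 dBm
SNR = P_sig − N = −57.1 − (−98.60) = 41.50 dB → 41.5 dB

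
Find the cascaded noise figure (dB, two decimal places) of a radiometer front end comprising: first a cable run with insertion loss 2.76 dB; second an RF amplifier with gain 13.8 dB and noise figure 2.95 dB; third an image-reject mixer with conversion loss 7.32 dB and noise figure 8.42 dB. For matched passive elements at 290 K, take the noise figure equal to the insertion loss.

6.22 dB

Convert to linear (a loss of L dB is a gain of −L dB): F_i = 10^(NF_i/10), G_i = 10^(G_i,dB/10)
  Stage 1: F_1 = 10^(2.76/10) = 1.888, G_1 = 10^(−2.76/10) = 0.5297
  Stage 2: F_2 = 10^(2.95/10) = 1.972, G_2 = 10^(13.8/10) = 23.99
  Stage 3: F_3 = 10^(8.42/10) = 6.950, G_3 = 10^(−7.32/10) = 0.1854
Friis cascade:
  F = 1.888 + (1.972 − 1)/0.5297 + (6.950 − 1)/12.71 = 4.192
NF = 10 log₁₀(4.192) = 6.22 dB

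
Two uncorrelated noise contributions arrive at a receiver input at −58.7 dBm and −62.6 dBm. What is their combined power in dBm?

−57.2 dBm

Convert to linear, add, convert back:
P₁ = 1.35×10⁻⁹ W, P₂ = 5.50×10⁻¹⁰ W
P_tot = 1.90×10⁻⁹ W → 10 log₁₀(P_tot / 10⁻³) = −57.2 dBm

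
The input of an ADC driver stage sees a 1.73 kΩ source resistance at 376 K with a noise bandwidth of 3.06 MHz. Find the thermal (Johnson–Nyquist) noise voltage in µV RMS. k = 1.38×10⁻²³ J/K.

V_n = √(4kTRB)
4kTRB = 4 × 1.38×10⁻²³ × 376 × 1.73×10³ × 3.06×10⁶ = 1.10×10⁻¹⁰ V²
V_n = √(1.10×10⁻¹⁰) = 1.05×10⁻⁵ V = 10.5 µV

10.5 µV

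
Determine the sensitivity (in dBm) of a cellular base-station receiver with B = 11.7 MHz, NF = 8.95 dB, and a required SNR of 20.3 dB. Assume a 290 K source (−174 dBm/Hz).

−74.1 dBm

Sensitivity = −174 + 10 log₁₀(B) + NF + SNR_min
= −174 + 70.68 + 8.95 + 20.3
= −74.07 dBm → −74.1 dBm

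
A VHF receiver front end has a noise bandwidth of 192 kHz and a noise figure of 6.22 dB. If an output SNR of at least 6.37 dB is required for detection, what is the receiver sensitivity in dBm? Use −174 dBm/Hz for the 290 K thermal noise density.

−108.6 dBm

Sensitivity = −174 + 10 log₁₀(B) + NF + SNR_min
= −174 + 52.83 + 6.22 + 6.37
= −108.58 dBm → −108.6 dBm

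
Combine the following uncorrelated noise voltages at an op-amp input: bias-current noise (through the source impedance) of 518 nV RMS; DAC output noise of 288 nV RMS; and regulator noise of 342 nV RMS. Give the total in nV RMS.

Uncorrelated sources add in power (mean-square): V_tot = √(ΣV_i²)
V_tot = √[(5.18×10⁻⁷)² + (2.88×10⁻⁷)² + (3.42×10⁻⁷)²] = 6.84×10⁻⁷ V = 684 nV

684 nV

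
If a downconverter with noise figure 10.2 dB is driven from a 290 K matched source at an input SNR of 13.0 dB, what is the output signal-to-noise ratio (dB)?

By definition F = SNR_in/SNR_out, so in dB: SNR_out = SNR_in − NF
SNR_out = 13.0 − 10.2 = 2.8 dB

2.8 dB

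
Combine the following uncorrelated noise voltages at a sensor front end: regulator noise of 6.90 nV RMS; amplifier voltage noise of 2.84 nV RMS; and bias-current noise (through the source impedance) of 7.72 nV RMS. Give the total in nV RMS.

Uncorrelated sources add in power (mean-square): V_tot = √(ΣV_i²)
V_tot = √[(6.90×10⁻⁹)² + (2.84×10⁻⁹)² + (7.72×10⁻⁹)²] = 1.07×10⁻⁸ V = 10.7 nV

10.7 nV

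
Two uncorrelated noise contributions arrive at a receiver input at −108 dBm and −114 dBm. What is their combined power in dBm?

−107.0 dBm

Convert to linear, add, convert back:
P₁ = 1.58×10⁻¹⁴ W, P₂ = 3.98×10⁻¹⁵ W
P_tot = 1.98×10⁻¹⁴ W → 10 log₁₀(P_tot / 10⁻³) = −107.0 dBm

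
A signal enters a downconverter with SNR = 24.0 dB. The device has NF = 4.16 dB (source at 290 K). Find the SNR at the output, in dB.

By definition F = SNR_in/SNR_out, so in dB: SNR_out = SNR_in − NF
SNR_out = 24.0 − 4.16 = 19.84 dB

19.84 dB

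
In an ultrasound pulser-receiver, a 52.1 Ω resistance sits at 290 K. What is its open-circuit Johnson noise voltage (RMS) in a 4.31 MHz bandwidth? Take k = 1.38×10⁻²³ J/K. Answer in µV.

V_n = √(4kTRB)
4kTRB = 4 × 1.38×10⁻²³ × 290 × 5.21×10¹ × 4.31×10⁶ = 3.59×10⁻¹² V²
V_n = √(3.59×10⁻¹²) = 1.90×10⁻⁶ V = 1.90 µV

1.90 µV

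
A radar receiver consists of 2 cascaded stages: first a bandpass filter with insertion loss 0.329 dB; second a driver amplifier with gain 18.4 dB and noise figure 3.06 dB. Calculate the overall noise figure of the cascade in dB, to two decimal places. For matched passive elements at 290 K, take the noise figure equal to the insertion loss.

Convert to linear (a loss of L dB is a gain of −L dB): F_i = 10^(NF_i/10), G_i = 10^(G_i,dB/10)
  Stage 1: F_1 = 10^(0.329/10) = 1.079, G_1 = 10^(−0.329/10) = 0.9270
  Stage 2: F_2 = 10^(3.06/10) = 2.023, G_2 = 10^(18.4/10) = 69.18
Friis cascade:
  F = 1.079 + (2.023 − 1)/0.9270 = 2.182
NF = 10 log₁₀(2.182) = 3.39 dB

3.39 dB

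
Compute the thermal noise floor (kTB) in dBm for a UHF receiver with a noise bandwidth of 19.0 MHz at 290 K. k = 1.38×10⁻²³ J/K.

P_n = kTB = 1.38×10⁻²³ × 290 × 1.90×10⁷ = 7.60×10⁻¹⁴ W
In dBm: 10 log₁₀(7.60×10⁻¹⁴ / 10⁻³) = −101.2 dBm

−101.2 dBm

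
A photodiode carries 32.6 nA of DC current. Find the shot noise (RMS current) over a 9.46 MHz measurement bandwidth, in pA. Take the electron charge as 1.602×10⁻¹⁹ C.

I_n = √(2qI·B)
2qI·B = 2 × 1.602×10⁻¹⁹ × 3.26×10⁻⁸ × 9.46×10⁶ = 9.88×10⁻²⁰ A²
I_n = √(9.88×10⁻²⁰) = 3.14×10⁻¹⁰ A = 314 pA

314 pA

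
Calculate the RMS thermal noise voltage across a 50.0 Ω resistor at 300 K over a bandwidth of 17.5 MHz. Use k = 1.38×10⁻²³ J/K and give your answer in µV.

3.81 µV

V_n = √(4kTRB)
4kTRB = 4 × 1.38×10⁻²³ × 300 × 5.00×10¹ × 1.75×10⁷ = 1.45×10⁻¹¹ V²
V_n = √(1.45×10⁻¹¹) = 3.81×10⁻⁶ V = 3.81 µV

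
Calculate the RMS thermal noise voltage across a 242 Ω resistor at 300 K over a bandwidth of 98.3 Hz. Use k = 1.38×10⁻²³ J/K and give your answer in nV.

V_n = √(4kTRB)
4kTRB = 4 × 1.38×10⁻²³ × 300 × 2.42×10² × 9.83×10¹ = 3.94×10⁻¹⁶ V²
V_n = √(3.94×10⁻¹⁶) = 1.98×10⁻⁸ V = 19.8 nV

19.8 nV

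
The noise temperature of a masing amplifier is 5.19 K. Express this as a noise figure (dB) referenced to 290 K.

0.077 dB

F = 1 + T_e/T₀ = 1 + 5.19/290 = 1.0179
NF = 10 log₁₀(1.0179) = 0.077 dB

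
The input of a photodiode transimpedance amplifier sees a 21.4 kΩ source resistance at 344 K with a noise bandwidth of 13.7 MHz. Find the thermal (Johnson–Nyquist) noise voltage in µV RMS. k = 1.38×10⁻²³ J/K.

V_n = √(4kTRB)
4kTRB = 4 × 1.38×10⁻²³ × 344 × 2.14×10⁴ × 1.37×10⁷ = 5.57×10⁻⁹ V²
V_n = √(5.57×10⁻⁹) = 7.46×10⁻⁵ V = 74.6 µV

74.6 µV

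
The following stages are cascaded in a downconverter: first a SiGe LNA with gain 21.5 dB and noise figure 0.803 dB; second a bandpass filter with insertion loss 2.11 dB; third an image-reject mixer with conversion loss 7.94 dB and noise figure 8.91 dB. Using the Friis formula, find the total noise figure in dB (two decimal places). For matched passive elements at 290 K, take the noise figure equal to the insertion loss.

1.09 dB

Convert to linear (a loss of L dB is a gain of −L dB): F_i = 10^(NF_i/10), G_i = 10^(G_i,dB/10)
  Stage 1: F_1 = 10^(0.803/10) = 1.203, G_1 = 10^(21.5/10) = 141.3
  Stage 2: F_2 = 10^(2.11/10) = 1.626, G_2 = 10^(−2.11/10) = 0.6152
  Stage 3: F_3 = 10^(8.91/10) = 7.780, G_3 = 10^(−7.94/10) = 0.1607
Friis cascade:
  F = 1.203 + (1.626 − 1)/141.3 + (7.780 − 1)/86.90 = 1.286
NF = 10 log₁₀(1.286) = 1.09 dB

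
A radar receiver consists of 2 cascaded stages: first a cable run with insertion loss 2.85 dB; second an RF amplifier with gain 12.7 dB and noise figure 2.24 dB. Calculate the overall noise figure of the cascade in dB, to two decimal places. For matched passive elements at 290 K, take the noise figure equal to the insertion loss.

5.09 dB

Convert to linear (a loss of L dB is a gain of −L dB): F_i = 10^(NF_i/10), G_i = 10^(G_i,dB/10)
  Stage 1: F_1 = 10^(2.85/10) = 1.928, G_1 = 10^(−2.85/10) = 0.5188
  Stage 2: F_2 = 10^(2.24/10) = 1.675, G_2 = 10^(12.7/10) = 18.62
Friis cascade:
  F = 1.928 + (1.675 − 1)/0.5188 = 3.228
NF = 10 log₁₀(3.228) = 5.09 dB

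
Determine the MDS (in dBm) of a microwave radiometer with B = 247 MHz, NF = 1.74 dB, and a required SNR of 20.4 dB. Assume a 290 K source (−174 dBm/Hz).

−67.9 dBm

Sensitivity = −174 + 10 log₁₀(B) + NF + SNR_min
= −174 + 83.93 + 1.74 + 20.4
= −67.93 dBm → −67.9 dBm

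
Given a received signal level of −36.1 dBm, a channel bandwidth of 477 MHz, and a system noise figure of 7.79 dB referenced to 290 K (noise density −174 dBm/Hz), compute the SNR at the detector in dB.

Noise floor: N = −174 + 10 log₁₀(B) + NF
10 log₁₀(4.77×10⁸) = 86.79 dB
N = −174 + 86.79 + 7.79 = −79.42 dBm
SNR = P_sig − N = −36.1 − (−79.42) = 43.32 dB → 43.3 dB

43.3 dB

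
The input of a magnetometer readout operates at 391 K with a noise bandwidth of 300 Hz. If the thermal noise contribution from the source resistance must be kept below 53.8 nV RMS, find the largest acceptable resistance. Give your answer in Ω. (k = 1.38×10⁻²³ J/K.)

Johnson–Nyquist: V_n = √(4kTRB) ⇒ R = V_n² / (4kTB)
4kTB = 4 × 1.38×10⁻²³ × 391 × 3.00×10² = 6.47×10⁻¹⁸
R = (5.38×10⁻⁸)² / 6.47×10⁻¹⁸ = 4.47×10² Ω = 447 Ω

447 Ω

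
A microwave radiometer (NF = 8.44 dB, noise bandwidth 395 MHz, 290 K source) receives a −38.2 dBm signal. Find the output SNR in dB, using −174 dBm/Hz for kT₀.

Noise floor: N = −174 + 10 log₁₀(B) + NF
10 log₁₀(3.95×10⁸) = 85.97 dB
N = −174 + 85.97 + 8.44 = −79.59 dBm
SNR = P_sig − N = −38.2 − (−79.59) = 41.39 dB → 41.4 dB

41.4 dB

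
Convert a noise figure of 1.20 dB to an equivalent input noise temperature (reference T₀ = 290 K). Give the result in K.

F = 10^(1.20/10) = 1.31826
T_e = (F − 1)·T₀ = (1.31826 − 1) × 290 = 92.3 K

92.3 K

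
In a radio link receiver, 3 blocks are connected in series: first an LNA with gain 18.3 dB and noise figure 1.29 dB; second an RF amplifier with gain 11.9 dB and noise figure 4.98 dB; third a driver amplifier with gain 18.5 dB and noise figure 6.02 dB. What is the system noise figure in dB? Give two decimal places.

Convert to linear (a loss of L dB is a gain of −L dB): F_i = 10^(NF_i/10), G_i = 10^(G_i,dB/10)
  Stage 1: F_1 = 10^(1.29/10) = 1.346, G_1 = 10^(18.3/10) = 67.61
  Stage 2: F_2 = 10^(4.98/10) = 3.148, G_2 = 10^(11.9/10) = 15.49
  Stage 3: F_3 = 10^(6.02/10) = 3.999, G_3 = 10^(18.5/10) = 70.79
Friis cascade:
  F = 1.346 + (3.148 − 1)/67.61 + (3.999 − 1)/1047 = 1.380
NF = 10 log₁₀(1.380) = 1.40 dB

1.40 dB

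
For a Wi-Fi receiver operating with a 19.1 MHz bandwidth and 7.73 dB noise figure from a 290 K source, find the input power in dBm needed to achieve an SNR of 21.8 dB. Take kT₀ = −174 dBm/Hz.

−71.7 dBm

Sensitivity = −174 + 10 log₁₀(B) + NF + SNR_min
= −174 + 72.81 + 7.73 + 21.8
= −71.66 dBm → −71.7 dBm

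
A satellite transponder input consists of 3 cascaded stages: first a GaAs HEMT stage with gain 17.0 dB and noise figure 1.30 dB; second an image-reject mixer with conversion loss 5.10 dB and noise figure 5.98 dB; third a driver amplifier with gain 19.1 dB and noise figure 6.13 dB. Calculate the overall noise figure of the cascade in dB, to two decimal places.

2.06 dB

Convert to linear (a loss of L dB is a gain of −L dB): F_i = 10^(NF_i/10), G_i = 10^(G_i,dB/10)
  Stage 1: F_1 = 10^(1.30/10) = 1.349, G_1 = 10^(17.0/10) = 50.12
  Stage 2: F_2 = 10^(5.98/10) = 3.963, G_2 = 10^(−5.10/10) = 0.3090
  Stage 3: F_3 = 10^(6.13/10) = 4.102, G_3 = 10^(19.1/10) = 81.28
Friis cascade:
  F = 1.349 + (3.963 − 1)/50.12 + (4.102 − 1)/15.49 = 1.608
NF = 10 log₁₀(1.608) = 2.06 dB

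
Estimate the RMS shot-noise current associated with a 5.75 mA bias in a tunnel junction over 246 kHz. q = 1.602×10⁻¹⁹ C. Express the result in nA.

21.3 nA

I_n = √(2qI·B)
2qI·B = 2 × 1.602×10⁻¹⁹ × 5.75×10⁻³ × 2.46×10⁵ = 4.53×10⁻¹⁶ A²
I_n = √(4.53×10⁻¹⁶) = 2.13×10⁻⁸ A = 21.3 nA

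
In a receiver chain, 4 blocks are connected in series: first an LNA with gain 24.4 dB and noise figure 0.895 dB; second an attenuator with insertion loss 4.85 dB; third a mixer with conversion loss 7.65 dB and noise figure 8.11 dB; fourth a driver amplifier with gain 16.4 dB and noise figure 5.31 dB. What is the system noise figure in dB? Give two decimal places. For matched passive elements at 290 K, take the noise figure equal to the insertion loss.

Convert to linear (a loss of L dB is a gain of −L dB): F_i = 10^(NF_i/10), G_i = 10^(G_i,dB/10)
  Stage 1: F_1 = 10^(0.895/10) = 1.229, G_1 = 10^(24.4/10) = 275.4
  Stage 2: F_2 = 10^(4.85/10) = 3.055, G_2 = 10^(−4.85/10) = 0.3273
  Stage 3: F_3 = 10^(8.11/10) = 6.471, G_3 = 10^(−7.65/10) = 0.1718
  Stage 4: F_4 = 10^(5.31/10) = 3.396, G_4 = 10^(16.4/10) = 43.65
Friis cascade:
  F = 1.229 + (3.055 − 1)/275.4 + (6.471 − 1)/90.16 + (3.396 − 1)/15.49 = 1.452
NF = 10 log₁₀(1.452) = 1.62 dB

1.62 dB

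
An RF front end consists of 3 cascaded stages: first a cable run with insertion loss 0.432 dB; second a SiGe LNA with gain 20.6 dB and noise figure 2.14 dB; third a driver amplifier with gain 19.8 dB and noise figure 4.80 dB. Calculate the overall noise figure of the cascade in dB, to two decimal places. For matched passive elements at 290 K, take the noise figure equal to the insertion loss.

2.62 dB

Convert to linear (a loss of L dB is a gain of −L dB): F_i = 10^(NF_i/10), G_i = 10^(G_i,dB/10)
  Stage 1: F_1 = 10^(0.432/10) = 1.105, G_1 = 10^(−0.432/10) = 0.9053
  Stage 2: F_2 = 10^(2.14/10) = 1.637, G_2 = 10^(20.6/10) = 114.8
  Stage 3: F_3 = 10^(4.80/10) = 3.020, G_3 = 10^(19.8/10) = 95.50
Friis cascade:
  F = 1.105 + (1.637 − 1)/0.9053 + (3.020 − 1)/103.9 = 1.827
NF = 10 log₁₀(1.827) = 2.62 dB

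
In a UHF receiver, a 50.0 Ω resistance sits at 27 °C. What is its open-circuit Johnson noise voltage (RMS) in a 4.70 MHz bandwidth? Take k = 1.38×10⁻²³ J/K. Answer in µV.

T = 27 °C + 273.15 = 300.15 K
V_n = √(4kTRB)
4kTRB = 4 × 1.38×10⁻²³ × 300.15 × 5.00×10¹ × 4.70×10⁶ = 3.89×10⁻¹² V²
V_n = √(3.89×10⁻¹²) = 1.97×10⁻⁶ V = 1.97 µV

1.97 µV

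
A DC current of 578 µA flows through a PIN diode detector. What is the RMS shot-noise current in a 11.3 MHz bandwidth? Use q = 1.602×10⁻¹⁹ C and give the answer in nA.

I_n = √(2qI·B)
2qI·B = 2 × 1.602×10⁻¹⁹ × 5.78×10⁻⁴ × 1.13×10⁷ = 2.09×10⁻¹⁵ A²
I_n = √(2.09×10⁻¹⁵) = 4.57×10⁻⁸ A = 45.7 nA

45.7 nA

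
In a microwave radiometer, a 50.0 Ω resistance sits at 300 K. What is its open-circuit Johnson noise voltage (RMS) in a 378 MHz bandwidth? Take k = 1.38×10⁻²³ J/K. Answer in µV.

17.7 µV

V_n = √(4kTRB)
4kTRB = 4 × 1.38×10⁻²³ × 300 × 5.00×10¹ × 3.78×10⁸ = 3.13×10⁻¹⁰ V²
V_n = √(3.13×10⁻¹⁰) = 1.77×10⁻⁵ V = 17.7 µV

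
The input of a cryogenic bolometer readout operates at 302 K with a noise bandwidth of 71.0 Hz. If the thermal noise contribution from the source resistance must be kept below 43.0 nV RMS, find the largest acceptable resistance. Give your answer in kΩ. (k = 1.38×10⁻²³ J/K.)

Johnson–Nyquist: V_n = √(4kTRB) ⇒ R = V_n² / (4kTB)
4kTB = 4 × 1.38×10⁻²³ × 302 × 7.10×10¹ = 1.18×10⁻¹⁸
R = (4.30×10⁻⁸)² / 1.18×10⁻¹⁸ = 1.56×10³ Ω = 1.56 kΩ

1.56 kΩ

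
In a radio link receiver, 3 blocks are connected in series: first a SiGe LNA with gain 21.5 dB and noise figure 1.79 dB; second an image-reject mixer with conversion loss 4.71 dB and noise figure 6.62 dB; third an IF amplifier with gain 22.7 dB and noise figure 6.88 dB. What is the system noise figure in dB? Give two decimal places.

Convert to linear (a loss of L dB is a gain of −L dB): F_i = 10^(NF_i/10), G_i = 10^(G_i,dB/10)
  Stage 1: F_1 = 10^(1.79/10) = 1.510, G_1 = 10^(21.5/10) = 141.3
  Stage 2: F_2 = 10^(6.62/10) = 4.592, G_2 = 10^(−4.71/10) = 0.3381
  Stage 3: F_3 = 10^(6.88/10) = 4.875, G_3 = 10^(22.7/10) = 186.2
Friis cascade:
  F = 1.510 + (4.592 − 1)/141.3 + (4.875 − 1)/47.75 = 1.617
NF = 10 log₁₀(1.617) = 2.09 dB

2.09 dB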